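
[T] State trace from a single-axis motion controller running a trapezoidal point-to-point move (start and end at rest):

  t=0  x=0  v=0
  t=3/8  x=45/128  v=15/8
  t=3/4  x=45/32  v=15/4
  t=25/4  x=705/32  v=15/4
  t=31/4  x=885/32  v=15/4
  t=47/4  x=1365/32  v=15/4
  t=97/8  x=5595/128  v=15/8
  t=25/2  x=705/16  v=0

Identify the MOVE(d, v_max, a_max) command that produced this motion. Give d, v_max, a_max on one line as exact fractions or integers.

d=705/16 v_max=15/4 a_max=5

final state: t=25/2, x=705/16, v=0 → d = 705/16
a_max = (15/8−0)/(3/8−0) = 5
max v = 15/4 over t∈[3/4,47/4] → v_max = 15/4
check: 15/4·(3/4+11) = 705/16 ✓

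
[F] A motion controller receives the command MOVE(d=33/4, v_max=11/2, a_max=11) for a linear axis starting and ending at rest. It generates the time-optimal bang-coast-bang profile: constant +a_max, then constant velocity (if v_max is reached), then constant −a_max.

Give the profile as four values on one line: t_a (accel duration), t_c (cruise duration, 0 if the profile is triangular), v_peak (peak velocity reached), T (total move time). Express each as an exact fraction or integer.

t_a=1/2 t_c=1 v_peak=11/2 T=2

(v_max)²/a_max = (11/2)²/11 = 11/4
33/4 ≥ 11/4 so v_max reached
t_a = (11/2)/11 = 1/2; v_peak = 11/2
d_cruise = 33/4 − 11/4 = 11/2; t_c = (11/2)/(11/2) = 1
T = 2·1/2 + 1 = 2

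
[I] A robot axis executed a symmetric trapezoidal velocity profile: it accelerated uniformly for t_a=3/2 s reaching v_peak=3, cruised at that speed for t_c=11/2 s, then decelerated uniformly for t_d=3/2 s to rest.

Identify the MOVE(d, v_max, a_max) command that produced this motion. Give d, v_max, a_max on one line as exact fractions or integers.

a_max = 3/(3/2) = 2
d_a = ½·3·3/2 = 9/4; d_c = 3·11/2 = 33/2
d = 2·9/4 + 33/2 = 21
t_c = 11/2 > 0 so v_max = 3

d=21 v_max=3 a_max=2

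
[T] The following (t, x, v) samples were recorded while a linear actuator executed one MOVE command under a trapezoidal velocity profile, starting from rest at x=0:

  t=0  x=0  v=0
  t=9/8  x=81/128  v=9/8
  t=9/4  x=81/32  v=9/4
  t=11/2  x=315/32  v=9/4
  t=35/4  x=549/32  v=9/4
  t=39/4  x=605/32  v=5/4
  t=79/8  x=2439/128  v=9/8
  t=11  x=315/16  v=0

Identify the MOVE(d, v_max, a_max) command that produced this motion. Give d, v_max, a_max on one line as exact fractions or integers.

final state: t=11, x=315/16, v=0 → d = 315/16
a_max = (9/8−0)/(9/8−0) = 1
max v = 9/4 over t∈[9/4,35/4] → v_max = 9/4
check: 9/4·(9/4+13/2) = 315/16 ✓

d=315/16 v_max=9/4 a_max=1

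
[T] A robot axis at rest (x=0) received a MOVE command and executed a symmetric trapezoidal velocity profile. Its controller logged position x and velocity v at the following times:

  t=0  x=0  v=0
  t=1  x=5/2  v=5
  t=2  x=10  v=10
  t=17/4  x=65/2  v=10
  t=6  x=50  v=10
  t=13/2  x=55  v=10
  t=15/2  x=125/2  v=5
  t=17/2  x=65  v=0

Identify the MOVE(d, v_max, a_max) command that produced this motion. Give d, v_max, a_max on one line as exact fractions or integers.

final state: t=17/2, x=65, v=0 → d = 65
a_max = (5−0)/(1−0) = 5
max v = 10 over t∈[2,13/2] → v_max = 10
check: 10·(2+9/2) = 65 ✓

d=65 v_max=10 a_max=5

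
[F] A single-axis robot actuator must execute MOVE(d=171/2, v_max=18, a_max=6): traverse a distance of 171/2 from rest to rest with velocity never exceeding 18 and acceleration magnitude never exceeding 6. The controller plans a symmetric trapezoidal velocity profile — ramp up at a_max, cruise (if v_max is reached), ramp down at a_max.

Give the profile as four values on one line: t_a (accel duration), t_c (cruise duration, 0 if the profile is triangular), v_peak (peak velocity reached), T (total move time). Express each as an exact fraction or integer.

t_a=3 t_c=7/4 v_peak=18 T=31/4

vₘ²/aₘ = 18²/6 = 54
171/2 ≥ 54 → trapezoidal
t_a = 18/6 = 3; v_peak = 18
d_cruise = 171/2 − 54 = 63/2; t_c = (63/2)/18 = 7/4
T = 2·3 + 7/4 = 31/4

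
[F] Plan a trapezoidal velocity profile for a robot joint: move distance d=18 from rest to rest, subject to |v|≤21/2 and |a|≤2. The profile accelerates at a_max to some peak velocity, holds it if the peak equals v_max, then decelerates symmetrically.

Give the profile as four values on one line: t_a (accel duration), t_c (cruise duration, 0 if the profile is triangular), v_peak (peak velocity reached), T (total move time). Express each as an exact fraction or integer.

v_max²/a_max = (21/2)²/2 = 441/8
18 < 441/8 ⇒ no cruise
v_peak = √(18·2) = √36 = 6
t_a = 6/2 = 3; t_c = 0
T = 2·3 = 6

t_a=3 t_c=0 v_peak=6 T=6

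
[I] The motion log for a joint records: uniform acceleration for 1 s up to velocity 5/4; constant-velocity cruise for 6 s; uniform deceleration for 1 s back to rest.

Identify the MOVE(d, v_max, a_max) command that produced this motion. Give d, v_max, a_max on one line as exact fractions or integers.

a_max = (5/4)/1 = 5/4
d_a = ½·5/4·1 = 5/8; d_c = 5/4·6 = 15/2
d = 2·5/8 + 15/2 = 35/4
t_c = 6 > 0 so v_max = 5/4

d=35/4 v_max=5/4 a_max=5/4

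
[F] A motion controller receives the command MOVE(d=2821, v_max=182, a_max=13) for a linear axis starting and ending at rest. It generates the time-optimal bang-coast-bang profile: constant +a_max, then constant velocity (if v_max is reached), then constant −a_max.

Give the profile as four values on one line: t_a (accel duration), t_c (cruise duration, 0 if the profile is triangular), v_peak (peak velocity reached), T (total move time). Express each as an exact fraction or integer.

t_a=14 t_c=3/2 v_peak=182 T=59/2

vₘ²/aₘ = 182²/13 = 2548
2821 ≥ 2548 so v_max reached
t_a = 182/13 = 14; v_peak = 182
d_cruise = 2821 − 2548 = 273; t_c = 273/182 = 3/2
T = 2·14 + 3/2 = 59/2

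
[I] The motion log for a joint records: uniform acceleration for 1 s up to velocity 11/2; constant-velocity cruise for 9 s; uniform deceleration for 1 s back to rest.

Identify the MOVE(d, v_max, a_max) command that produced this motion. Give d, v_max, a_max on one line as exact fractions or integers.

d=55 v_max=11/2 a_max=11/2

a_max = (11/2)/1 = 11/2
d_a = ½·11/2·1 = 11/4; d_c = 11/2·9 = 99/2
d = 2·11/4 + 99/2 = 55
t_c = 9 > 0 ⇒ limit active, v_max = 11/2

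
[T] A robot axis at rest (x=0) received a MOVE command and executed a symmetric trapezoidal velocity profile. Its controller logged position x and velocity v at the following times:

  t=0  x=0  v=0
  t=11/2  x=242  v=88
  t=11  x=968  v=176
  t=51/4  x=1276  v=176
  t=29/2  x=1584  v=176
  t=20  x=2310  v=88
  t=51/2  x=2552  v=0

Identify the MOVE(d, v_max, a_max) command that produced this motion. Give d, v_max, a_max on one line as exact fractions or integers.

d=2552 v_max=176 a_max=16

final state: t=51/2, x=2552, v=0 → d = 2552
a_max = (88−0)/(11/2−0) = 16
max v = 176 over t∈[11,29/2] → v_max = 176
check: 176·(11+7/2) = 2552 ✓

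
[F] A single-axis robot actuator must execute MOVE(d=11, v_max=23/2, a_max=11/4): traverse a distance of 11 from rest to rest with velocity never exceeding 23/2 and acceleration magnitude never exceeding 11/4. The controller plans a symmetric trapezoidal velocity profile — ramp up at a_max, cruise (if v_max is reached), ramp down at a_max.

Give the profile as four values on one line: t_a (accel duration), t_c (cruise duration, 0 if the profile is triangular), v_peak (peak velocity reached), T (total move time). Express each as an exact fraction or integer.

t_a=2 t_c=0 v_peak=11/2 T=4

vₘ²/aₘ = (23/2)²/(11/4) = 529/11
11 < 529/11 → triangular
v_peak = √(11·11/4) = √(121/4) = 11/2
t_a = (11/2)/(11/4) = 2; t_c = 0
T = 2·2 = 4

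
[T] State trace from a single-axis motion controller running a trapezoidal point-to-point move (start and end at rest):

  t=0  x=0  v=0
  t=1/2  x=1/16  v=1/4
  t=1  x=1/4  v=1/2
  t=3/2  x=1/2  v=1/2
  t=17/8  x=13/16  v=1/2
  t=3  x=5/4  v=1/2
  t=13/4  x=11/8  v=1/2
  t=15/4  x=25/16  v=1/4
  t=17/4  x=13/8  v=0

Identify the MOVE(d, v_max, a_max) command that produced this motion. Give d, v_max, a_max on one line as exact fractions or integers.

final state: t=17/4, x=13/8, v=0 → d = 13/8
a_max = (1/4−0)/(1/2−0) = 1/2
max v = 1/2 over t∈[1,13/4] → v_max = 1/2
check: 1/2·(1+9/4) = 13/8 ✓

d=13/8 v_max=1/2 a_max=1/2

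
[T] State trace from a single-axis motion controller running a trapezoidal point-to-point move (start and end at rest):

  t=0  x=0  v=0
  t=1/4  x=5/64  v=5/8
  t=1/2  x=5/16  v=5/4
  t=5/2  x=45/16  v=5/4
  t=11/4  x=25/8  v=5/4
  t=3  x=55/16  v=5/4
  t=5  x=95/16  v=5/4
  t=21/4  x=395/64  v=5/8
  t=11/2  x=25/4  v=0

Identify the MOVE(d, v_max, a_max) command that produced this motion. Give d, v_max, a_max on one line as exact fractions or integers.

d=25/4 v_max=5/4 a_max=5/2

final state: t=11/2, x=25/4, v=0 → d = 25/4
a_max = (5/8−0)/(1/4−0) = 5/2
max v = 5/4 over t∈[1/2,5] → v_max = 5/4
check: 5/4·(1/2+9/2) = 25/4 ✓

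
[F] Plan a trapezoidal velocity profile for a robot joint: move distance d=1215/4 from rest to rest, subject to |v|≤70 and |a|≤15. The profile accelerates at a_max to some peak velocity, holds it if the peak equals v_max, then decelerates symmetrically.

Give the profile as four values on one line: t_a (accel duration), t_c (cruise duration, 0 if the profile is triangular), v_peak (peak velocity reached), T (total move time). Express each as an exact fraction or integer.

vₘ²/aₘ = 70²/15 = 980/3
1215/4 < 980/3 ⇒ no cruise
v_peak = √(1215/4·15) = √(18225/4) = 135/2
t_a = (135/2)/15 = 9/2; t_c = 0
T = 2·9/2 = 9

t_a=9/2 t_c=0 v_peak=135/2 T=9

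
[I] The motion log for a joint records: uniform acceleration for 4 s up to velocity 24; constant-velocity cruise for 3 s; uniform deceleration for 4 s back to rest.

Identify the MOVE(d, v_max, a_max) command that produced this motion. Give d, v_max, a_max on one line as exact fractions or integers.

d=168 v_max=24 a_max=6

a_max = 24/4 = 6
d_a = ½·24·4 = 48; d_c = 24·3 = 72
d = 2·48 + 72 = 168
t_c = 3 > 0 → v_max = v_peak = 24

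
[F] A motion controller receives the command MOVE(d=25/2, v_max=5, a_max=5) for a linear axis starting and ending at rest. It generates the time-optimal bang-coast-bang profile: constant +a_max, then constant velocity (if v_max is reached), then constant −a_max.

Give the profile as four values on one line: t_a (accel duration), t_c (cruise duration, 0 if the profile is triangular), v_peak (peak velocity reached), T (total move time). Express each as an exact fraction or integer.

t_a=1 t_c=3/2 v_peak=5 T=7/2

v_max²/a_max = 5²/5 = 5
25/2 ≥ 5 ⇒ cruise phase
t_a = 5/5 = 1; v_peak = 5
d_cruise = 25/2 − 5 = 15/2; t_c = (15/2)/5 = 3/2
T = 2·1 + 3/2 = 7/2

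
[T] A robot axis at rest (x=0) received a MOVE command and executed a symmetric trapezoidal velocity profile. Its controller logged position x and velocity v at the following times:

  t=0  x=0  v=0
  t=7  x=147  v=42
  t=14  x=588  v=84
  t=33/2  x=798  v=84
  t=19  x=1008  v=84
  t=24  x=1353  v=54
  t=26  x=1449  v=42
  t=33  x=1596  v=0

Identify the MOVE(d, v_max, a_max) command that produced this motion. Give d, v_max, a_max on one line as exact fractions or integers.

d=1596 v_max=84 a_max=6

final state: t=33, x=1596, v=0 → d = 1596
a_max = (42−0)/(7−0) = 6
max v = 84 over t∈[14,19] → v_max = 84
check: 84·(14+5) = 1596 ✓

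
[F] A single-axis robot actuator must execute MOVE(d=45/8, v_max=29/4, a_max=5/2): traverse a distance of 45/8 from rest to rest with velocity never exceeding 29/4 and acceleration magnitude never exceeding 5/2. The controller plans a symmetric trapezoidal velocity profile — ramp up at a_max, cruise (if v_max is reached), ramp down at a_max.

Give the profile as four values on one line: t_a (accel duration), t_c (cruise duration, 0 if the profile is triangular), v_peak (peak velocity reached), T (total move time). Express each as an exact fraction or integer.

vₘ²/aₘ = (29/4)²/(5/2) = 841/40
45/8 < 841/40 ⇒ no cruise
v_peak = √(45/8·5/2) = √(225/16) = 15/4
t_a = (15/4)/(5/2) = 3/2; t_c = 0
T = 2·3/2 = 3

t_a=3/2 t_c=0 v_peak=15/4 T=3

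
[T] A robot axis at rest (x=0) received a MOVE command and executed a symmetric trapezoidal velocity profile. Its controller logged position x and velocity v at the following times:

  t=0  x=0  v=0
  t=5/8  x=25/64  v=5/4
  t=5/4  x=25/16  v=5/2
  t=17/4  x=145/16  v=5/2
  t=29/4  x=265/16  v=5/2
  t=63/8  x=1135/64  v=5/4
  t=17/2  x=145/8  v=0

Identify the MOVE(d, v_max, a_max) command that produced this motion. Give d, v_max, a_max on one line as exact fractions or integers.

final state: t=17/2, x=145/8, v=0 → d = 145/8
a_max = (5/4−0)/(5/8−0) = 2
max v = 5/2 over t∈[5/4,29/4] → v_max = 5/2
check: 5/2·(5/4+6) = 145/8 ✓

d=145/8 v_max=5/2 a_max=2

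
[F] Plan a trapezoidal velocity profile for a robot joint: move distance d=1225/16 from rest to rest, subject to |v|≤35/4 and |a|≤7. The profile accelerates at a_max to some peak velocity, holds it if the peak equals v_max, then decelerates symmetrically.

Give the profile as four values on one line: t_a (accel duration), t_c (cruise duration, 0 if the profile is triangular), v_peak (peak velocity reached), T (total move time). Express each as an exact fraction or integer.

(v_max)²/a_max = (35/4)²/7 = 175/16
1225/16 ≥ 175/16 ⇒ cruise phase
t_a = (35/4)/7 = 5/4; v_peak = 35/4
d_cruise = 1225/16 − 175/16 = 525/8; t_c = (525/8)/(35/4) = 15/2
T = 2·5/4 + 15/2 = 10

t_a=5/4 t_c=15/2 v_peak=35/4 T=10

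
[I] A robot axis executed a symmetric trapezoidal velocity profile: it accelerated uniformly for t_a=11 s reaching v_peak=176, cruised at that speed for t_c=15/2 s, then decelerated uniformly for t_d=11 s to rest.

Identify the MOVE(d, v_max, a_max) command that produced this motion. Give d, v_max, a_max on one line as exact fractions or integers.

a_max = 176/11 = 16
d_a = ½·176·11 = 968; d_c = 176·15/2 = 1320
d = 2·968 + 1320 = 3256
t_c = 15/2 > 0 ⇒ limit active, v_max = 176

d=3256 v_max=176 a_max=16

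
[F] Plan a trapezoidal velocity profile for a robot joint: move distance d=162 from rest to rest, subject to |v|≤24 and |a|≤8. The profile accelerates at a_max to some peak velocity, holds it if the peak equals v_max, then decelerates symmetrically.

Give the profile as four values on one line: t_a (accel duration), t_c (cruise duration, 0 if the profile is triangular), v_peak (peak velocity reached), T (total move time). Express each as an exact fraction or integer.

t_a=3 t_c=15/4 v_peak=24 T=39/4

v_max²/a_max = 24²/8 = 72
162 ≥ 72 ⇒ cruise phase
t_a = 24/8 = 3; v_peak = 24
d_cruise = 162 − 72 = 90; t_c = 90/24 = 15/4
T = 2·3 + 15/4 = 39/4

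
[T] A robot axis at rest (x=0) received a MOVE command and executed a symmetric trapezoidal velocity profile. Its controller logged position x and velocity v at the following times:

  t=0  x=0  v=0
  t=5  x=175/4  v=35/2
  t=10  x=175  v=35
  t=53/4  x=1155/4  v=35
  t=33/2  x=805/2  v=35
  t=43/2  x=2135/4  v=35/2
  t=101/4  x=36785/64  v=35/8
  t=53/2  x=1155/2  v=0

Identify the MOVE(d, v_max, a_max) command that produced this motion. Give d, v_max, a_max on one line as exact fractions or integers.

d=1155/2 v_max=35 a_max=7/2

final state: t=53/2, x=1155/2, v=0 → d = 1155/2
a_max = (35/2−0)/(5−0) = 7/2
max v = 35 over t∈[10,33/2] → v_max = 35
check: 35·(10+13/2) = 1155/2 ✓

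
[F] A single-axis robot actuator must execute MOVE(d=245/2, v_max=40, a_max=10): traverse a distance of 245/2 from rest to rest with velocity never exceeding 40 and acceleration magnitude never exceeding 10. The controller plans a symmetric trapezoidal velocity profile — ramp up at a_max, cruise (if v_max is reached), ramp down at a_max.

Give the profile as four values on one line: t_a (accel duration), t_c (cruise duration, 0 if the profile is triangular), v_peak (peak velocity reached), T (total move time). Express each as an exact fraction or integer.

t_a=7/2 t_c=0 v_peak=35 T=7

(v_max)²/a_max = 40²/10 = 160
245/2 < 160 ⇒ no cruise
v_peak = √(245/2·10) = √1225 = 35
t_a = 35/10 = 7/2; t_c = 0
T = 2·7/2 = 7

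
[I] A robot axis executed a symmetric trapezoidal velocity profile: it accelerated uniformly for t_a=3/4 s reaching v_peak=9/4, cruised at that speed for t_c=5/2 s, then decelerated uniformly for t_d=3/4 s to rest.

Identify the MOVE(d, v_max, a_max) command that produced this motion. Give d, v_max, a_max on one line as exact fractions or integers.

a_max = (9/4)/(3/4) = 3
d_a = ½·9/4·3/4 = 27/32; d_c = 9/4·5/2 = 45/8
d = 2·27/32 + 45/8 = 117/16
t_c = 5/2 > 0 so v_max = 9/4

d=117/16 v_max=9/4 a_max=3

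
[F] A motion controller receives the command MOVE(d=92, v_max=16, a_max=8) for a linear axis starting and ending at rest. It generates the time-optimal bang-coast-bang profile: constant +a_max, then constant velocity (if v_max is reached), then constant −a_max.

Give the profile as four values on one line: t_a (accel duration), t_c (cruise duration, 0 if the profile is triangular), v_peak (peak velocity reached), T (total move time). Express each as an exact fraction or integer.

t_a=2 t_c=15/4 v_peak=16 T=31/4

vₘ²/aₘ = 16²/8 = 32
92 ≥ 32 ⇒ cruise phase
t_a = 16/8 = 2; v_peak = 16
d_cruise = 92 − 32 = 60; t_c = 60/16 = 15/4
T = 2·2 + 15/4 = 31/4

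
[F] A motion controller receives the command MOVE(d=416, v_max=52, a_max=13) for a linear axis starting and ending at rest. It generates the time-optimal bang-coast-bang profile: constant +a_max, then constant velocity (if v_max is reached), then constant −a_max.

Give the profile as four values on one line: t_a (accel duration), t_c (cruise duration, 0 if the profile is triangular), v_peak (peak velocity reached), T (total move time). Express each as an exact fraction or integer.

v_max²/a_max = 52²/13 = 208
416 ≥ 208 → trapezoidal
t_a = 52/13 = 4; v_peak = 52
d_cruise = 416 − 208 = 208; t_c = 208/52 = 4
T = 2·4 + 4 = 12

t_a=4 t_c=4 v_peak=52 T=12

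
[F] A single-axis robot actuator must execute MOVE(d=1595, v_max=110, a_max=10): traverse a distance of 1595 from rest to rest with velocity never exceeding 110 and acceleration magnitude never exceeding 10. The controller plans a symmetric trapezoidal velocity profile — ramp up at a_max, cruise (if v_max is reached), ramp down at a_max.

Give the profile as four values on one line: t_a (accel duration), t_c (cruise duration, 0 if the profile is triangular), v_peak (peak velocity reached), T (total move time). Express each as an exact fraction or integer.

t_a=11 t_c=7/2 v_peak=110 T=51/2

vₘ²/aₘ = 110²/10 = 1210
1595 ≥ 1210 → trapezoidal
t_a = 110/10 = 11; v_peak = 110
d_cruise = 1595 − 1210 = 385; t_c = 385/110 = 7/2
T = 2·11 + 7/2 = 51/2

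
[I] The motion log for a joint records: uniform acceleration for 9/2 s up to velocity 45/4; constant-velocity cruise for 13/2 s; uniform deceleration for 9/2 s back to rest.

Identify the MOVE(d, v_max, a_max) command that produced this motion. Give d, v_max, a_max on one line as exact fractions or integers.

a_max = (45/4)/(9/2) = 5/2
d_a = ½·45/4·9/2 = 405/16; d_c = 45/4·13/2 = 585/8
d = 2·405/16 + 585/8 = 495/4
t_c = 13/2 > 0 → v_max = v_peak = 45/4

d=495/4 v_max=45/4 a_max=5/2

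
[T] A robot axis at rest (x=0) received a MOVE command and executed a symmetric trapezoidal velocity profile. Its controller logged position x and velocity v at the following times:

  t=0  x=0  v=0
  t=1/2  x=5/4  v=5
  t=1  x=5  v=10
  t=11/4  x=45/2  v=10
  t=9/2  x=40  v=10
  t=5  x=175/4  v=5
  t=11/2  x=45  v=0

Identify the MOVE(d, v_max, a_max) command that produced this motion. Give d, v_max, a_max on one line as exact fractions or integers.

final state: t=11/2, x=45, v=0 → d = 45
a_max = (5−0)/(1/2−0) = 10
max v = 10 over t∈[1,9/2] → v_max = 10
check: 10·(1+7/2) = 45 ✓

d=45 v_max=10 a_max=10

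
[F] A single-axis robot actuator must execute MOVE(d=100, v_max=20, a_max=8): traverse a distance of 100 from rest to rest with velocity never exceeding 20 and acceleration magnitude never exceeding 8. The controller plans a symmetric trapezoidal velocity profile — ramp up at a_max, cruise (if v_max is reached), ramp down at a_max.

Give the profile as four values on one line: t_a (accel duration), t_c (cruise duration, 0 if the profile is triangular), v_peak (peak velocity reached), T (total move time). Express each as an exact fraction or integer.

t_a=5/2 t_c=5/2 v_peak=20 T=15/2

(v_max)²/a_max = 20²/8 = 50
100 ≥ 50 ⇒ cruise phase
t_a = 20/8 = 5/2; v_peak = 20
d_cruise = 100 − 50 = 50; t_c = 50/20 = 5/2
T = 2·5/2 + 5/2 = 15/2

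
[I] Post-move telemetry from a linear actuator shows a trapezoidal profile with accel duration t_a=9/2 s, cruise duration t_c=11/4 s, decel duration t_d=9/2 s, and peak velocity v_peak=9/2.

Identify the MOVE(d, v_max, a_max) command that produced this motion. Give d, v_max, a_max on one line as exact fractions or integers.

a_max = (9/2)/(9/2) = 1
d_a = ½·9/2·9/2 = 81/8; d_c = 9/2·11/4 = 99/8
d = 2·81/8 + 99/8 = 261/8
t_c = 11/4 > 0 so v_max = 9/2

d=261/8 v_max=9/2 a_max=1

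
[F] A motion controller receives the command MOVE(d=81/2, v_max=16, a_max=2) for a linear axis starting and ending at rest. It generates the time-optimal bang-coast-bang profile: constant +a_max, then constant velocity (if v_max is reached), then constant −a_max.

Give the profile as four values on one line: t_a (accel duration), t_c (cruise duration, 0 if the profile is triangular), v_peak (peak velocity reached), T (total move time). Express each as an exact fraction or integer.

vₘ²/aₘ = 16²/2 = 128
81/2 < 128 ⇒ no cruise
v_peak = √(81/2·2) = √81 = 9
t_a = 9/2; t_c = 0
T = 2·9/2 = 9

t_a=9/2 t_c=0 v_peak=9 T=9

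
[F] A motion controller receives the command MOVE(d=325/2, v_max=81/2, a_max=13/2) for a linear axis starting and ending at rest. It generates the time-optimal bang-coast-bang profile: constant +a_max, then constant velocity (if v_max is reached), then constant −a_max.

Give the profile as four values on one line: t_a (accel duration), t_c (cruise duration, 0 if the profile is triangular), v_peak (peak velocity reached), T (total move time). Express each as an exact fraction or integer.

(v_max)²/a_max = (81/2)²/(13/2) = 6561/26
325/2 < 6561/26 so t_c = 0
v_peak = √(325/2·13/2) = √(4225/4) = 65/2
t_a = (65/2)/(13/2) = 5; t_c = 0
T = 2·5 = 10

t_a=5 t_c=0 v_peak=65/2 T=10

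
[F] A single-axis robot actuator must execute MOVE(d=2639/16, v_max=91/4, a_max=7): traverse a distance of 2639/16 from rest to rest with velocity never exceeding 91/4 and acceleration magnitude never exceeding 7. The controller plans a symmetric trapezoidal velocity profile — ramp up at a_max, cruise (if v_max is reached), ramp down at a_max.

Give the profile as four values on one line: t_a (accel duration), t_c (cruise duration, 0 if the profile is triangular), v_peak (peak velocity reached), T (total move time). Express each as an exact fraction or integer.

t_a=13/4 t_c=4 v_peak=91/4 T=21/2

vₘ²/aₘ = (91/4)²/7 = 1183/16
2639/16 ≥ 1183/16 ⇒ cruise phase
t_a = (91/4)/7 = 13/4; v_peak = 91/4
d_cruise = 2639/16 − 1183/16 = 91; t_c = 91/(91/4) = 4
T = 2·13/4 + 4 = 21/2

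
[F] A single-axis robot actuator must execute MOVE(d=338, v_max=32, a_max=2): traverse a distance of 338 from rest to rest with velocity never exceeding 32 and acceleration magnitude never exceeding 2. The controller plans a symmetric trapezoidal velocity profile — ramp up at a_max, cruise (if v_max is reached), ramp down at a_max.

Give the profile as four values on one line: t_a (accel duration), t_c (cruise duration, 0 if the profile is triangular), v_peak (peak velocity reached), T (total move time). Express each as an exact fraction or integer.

t_a=13 t_c=0 v_peak=26 T=26

v_max²/a_max = 32²/2 = 512
338 < 512 → triangular
v_peak = √(338·2) = √676 = 26
t_a = 26/2 = 13; t_c = 0
T = 2·13 = 26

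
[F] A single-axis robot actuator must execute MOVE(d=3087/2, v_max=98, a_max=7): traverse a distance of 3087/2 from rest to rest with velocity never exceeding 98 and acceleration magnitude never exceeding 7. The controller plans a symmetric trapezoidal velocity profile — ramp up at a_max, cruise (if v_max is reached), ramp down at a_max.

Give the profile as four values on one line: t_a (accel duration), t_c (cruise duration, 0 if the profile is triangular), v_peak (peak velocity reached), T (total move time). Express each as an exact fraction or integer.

t_a=14 t_c=7/4 v_peak=98 T=119/4

v_max²/a_max = 98²/7 = 1372
3087/2 ≥ 1372 → trapezoidal
t_a = 98/7 = 14; v_peak = 98
d_cruise = 3087/2 − 1372 = 343/2; t_c = (343/2)/98 = 7/4
T = 2·14 + 7/4 = 119/4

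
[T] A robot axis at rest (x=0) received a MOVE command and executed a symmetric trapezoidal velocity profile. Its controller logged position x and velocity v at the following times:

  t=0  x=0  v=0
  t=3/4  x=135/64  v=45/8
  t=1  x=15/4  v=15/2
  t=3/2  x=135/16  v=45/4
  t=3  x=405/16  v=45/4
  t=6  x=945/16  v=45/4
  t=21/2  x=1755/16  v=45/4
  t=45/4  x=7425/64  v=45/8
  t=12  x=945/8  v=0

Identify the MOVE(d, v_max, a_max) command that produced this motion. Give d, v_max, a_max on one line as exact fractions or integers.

final state: t=12, x=945/8, v=0 → d = 945/8
a_max = (45/8−0)/(3/4−0) = 15/2
max v = 45/4 over t∈[3/2,21/2] → v_max = 45/4
check: 45/4·(3/2+9) = 945/8 ✓

d=945/8 v_max=45/4 a_max=15/2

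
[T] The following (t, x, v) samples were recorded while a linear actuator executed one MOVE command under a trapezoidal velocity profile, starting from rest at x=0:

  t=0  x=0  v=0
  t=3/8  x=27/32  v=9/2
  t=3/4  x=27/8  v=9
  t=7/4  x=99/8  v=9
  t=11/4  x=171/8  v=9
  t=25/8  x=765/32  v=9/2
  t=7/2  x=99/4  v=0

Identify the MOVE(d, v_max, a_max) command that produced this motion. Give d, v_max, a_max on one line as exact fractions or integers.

final state: t=7/2, x=99/4, v=0 → d = 99/4
a_max = (9/2−0)/(3/8−0) = 12
max v = 9 over t∈[3/4,11/4] → v_max = 9
check: 9·(3/4+2) = 99/4 ✓

d=99/4 v_max=9 a_max=12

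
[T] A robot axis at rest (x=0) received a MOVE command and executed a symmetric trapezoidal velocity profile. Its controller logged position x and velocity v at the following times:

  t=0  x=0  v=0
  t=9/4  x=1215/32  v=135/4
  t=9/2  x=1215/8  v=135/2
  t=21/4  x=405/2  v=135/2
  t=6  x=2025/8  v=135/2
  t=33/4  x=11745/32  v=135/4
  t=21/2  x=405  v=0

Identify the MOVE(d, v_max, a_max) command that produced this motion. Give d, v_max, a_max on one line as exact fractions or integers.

d=405 v_max=135/2 a_max=15

final state: t=21/2, x=405, v=0 → d = 405
a_max = (135/4−0)/(9/4−0) = 15
max v = 135/2 over t∈[9/2,6] → v_max = 135/2
check: 135/2·(9/2+3/2) = 405 ✓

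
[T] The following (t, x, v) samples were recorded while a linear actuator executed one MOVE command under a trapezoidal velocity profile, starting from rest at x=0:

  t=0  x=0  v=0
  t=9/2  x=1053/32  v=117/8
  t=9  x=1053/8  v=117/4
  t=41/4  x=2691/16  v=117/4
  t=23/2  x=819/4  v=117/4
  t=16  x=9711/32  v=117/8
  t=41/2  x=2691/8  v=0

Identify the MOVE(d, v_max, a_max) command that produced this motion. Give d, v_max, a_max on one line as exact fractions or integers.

d=2691/8 v_max=117/4 a_max=13/4

final state: t=41/2, x=2691/8, v=0 → d = 2691/8
a_max = (117/8−0)/(9/2−0) = 13/4
max v = 117/4 over t∈[9,23/2] → v_max = 117/4
check: 117/4·(9+5/2) = 2691/8 ✓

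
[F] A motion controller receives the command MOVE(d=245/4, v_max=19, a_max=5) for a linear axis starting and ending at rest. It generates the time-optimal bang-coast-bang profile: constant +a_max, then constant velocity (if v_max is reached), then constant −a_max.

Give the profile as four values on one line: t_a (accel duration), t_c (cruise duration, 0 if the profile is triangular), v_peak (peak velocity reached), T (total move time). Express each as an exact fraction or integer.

v_max²/a_max = 19²/5 = 361/5
245/4 < 361/5 so t_c = 0
v_peak = √(245/4·5) = √(1225/4) = 35/2
t_a = (35/2)/5 = 7/2; t_c = 0
T = 2·7/2 = 7

t_a=7/2 t_c=0 v_peak=35/2 T=7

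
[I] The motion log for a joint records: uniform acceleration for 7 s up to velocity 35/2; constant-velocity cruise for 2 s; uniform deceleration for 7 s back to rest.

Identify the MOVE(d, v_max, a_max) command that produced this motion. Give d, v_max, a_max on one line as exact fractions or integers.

a_max = (35/2)/7 = 5/2
d_a = ½·35/2·7 = 245/4; d_c = 35/2·2 = 35
d = 2·245/4 + 35 = 315/2
t_c = 2 > 0 → v_max = v_peak = 35/2

d=315/2 v_max=35/2 a_max=5/2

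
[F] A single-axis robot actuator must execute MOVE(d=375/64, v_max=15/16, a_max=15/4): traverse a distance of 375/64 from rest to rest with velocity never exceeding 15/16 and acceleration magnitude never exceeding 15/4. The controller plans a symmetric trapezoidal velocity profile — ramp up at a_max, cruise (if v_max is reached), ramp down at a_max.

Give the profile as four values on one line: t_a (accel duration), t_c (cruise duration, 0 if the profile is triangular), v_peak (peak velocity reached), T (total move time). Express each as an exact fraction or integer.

vₘ²/aₘ = (15/16)²/(15/4) = 15/64
375/64 ≥ 15/64 so v_max reached
t_a = (15/16)/(15/4) = 1/4; v_peak = 15/16
d_cruise = 375/64 − 15/64 = 45/8; t_c = (45/8)/(15/16) = 6
T = 2·1/4 + 6 = 13/2

t_a=1/4 t_c=6 v_peak=15/16 T=13/2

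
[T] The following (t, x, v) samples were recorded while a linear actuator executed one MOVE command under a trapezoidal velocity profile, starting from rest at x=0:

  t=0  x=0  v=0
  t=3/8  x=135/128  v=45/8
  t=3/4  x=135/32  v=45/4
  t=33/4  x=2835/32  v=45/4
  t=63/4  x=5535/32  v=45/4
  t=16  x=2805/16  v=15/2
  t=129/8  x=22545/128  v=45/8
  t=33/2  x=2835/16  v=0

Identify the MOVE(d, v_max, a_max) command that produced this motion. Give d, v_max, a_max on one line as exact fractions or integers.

final state: t=33/2, x=2835/16, v=0 → d = 2835/16
a_max = (45/8−0)/(3/8−0) = 15
max v = 45/4 over t∈[3/4,63/4] → v_max = 45/4
check: 45/4·(3/4+15) = 2835/16 ✓

d=2835/16 v_max=45/4 a_max=15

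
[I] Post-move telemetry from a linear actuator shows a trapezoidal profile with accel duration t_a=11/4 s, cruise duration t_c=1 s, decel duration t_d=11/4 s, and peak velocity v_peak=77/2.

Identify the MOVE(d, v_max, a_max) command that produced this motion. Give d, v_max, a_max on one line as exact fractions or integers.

a_max = (77/2)/(11/4) = 14
d_a = ½·77/2·11/4 = 847/16; d_c = 77/2·1 = 77/2
d = 2·847/16 + 77/2 = 1155/8
t_c = 1 > 0 ⇒ limit active, v_max = 77/2

d=1155/8 v_max=77/2 a_max=14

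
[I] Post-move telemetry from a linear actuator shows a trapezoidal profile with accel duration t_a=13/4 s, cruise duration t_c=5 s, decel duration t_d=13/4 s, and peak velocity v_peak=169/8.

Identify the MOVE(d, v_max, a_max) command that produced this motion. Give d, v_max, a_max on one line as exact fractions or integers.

a_max = (169/8)/(13/4) = 13/2
d_a = ½·169/8·13/4 = 2197/64; d_c = 169/8·5 = 845/8
d = 2·2197/64 + 845/8 = 5577/32
t_c = 5 > 0 so v_max = 169/8

d=5577/32 v_max=169/8 a_max=13/2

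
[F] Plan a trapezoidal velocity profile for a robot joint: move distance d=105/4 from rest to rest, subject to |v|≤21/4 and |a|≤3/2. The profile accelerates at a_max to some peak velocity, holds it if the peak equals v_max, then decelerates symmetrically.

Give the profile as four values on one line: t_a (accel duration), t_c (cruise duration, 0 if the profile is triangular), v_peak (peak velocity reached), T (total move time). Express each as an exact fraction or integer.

t_a=7/2 t_c=3/2 v_peak=21/4 T=17/2

v_max²/a_max = (21/4)²/(3/2) = 147/8
105/4 ≥ 147/8 ⇒ cruise phase
t_a = (21/4)/(3/2) = 7/2; v_peak = 21/4
d_cruise = 105/4 − 147/8 = 63/8; t_c = (63/8)/(21/4) = 3/2
T = 2·7/2 + 3/2 = 17/2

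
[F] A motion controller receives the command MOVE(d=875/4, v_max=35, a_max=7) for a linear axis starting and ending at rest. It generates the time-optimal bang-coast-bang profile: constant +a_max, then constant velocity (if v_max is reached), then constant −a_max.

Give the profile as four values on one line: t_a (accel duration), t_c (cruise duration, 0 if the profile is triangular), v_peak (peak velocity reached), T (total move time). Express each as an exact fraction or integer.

v_max²/a_max = 35²/7 = 175
875/4 ≥ 175 so v_max reached
t_a = 35/7 = 5; v_peak = 35
d_cruise = 875/4 − 175 = 175/4; t_c = (175/4)/35 = 5/4
T = 2·5 + 5/4 = 45/4

t_a=5 t_c=5/4 v_peak=35 T=45/4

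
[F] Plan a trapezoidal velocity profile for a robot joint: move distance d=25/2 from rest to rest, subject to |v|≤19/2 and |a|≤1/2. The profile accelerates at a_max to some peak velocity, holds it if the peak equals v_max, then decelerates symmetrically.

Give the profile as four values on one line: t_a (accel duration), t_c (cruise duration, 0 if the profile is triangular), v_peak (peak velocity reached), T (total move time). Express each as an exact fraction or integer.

t_a=5 t_c=0 v_peak=5/2 T=10

(v_max)²/a_max = (19/2)²/(1/2) = 361/2
25/2 < 361/2 ⇒ no cruise
v_peak = √(25/2·1/2) = √(25/4) = 5/2
t_a = (5/2)/(1/2) = 5; t_c = 0
T = 2·5 = 10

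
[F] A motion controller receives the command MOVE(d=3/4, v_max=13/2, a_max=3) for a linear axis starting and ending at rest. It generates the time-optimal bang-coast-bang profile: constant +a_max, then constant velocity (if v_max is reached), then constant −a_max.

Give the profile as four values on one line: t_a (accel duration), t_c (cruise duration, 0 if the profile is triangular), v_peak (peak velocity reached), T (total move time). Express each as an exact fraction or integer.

vₘ²/aₘ = (13/2)²/3 = 169/12
3/4 < 169/12 so t_c = 0
v_peak = √(3/4·3) = √(9/4) = 3/2
t_a = (3/2)/3 = 1/2; t_c = 0
T = 2·1/2 = 1

t_a=1/2 t_c=0 v_peak=3/2 T=1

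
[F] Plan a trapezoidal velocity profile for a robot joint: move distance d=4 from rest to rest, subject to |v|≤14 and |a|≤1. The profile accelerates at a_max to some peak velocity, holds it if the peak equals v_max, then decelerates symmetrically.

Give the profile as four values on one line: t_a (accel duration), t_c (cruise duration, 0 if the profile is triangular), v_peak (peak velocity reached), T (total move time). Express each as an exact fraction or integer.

t_a=2 t_c=0 v_peak=2 T=4

(v_max)²/a_max = 14²/1 = 196
4 < 196 ⇒ no cruise
v_peak = √(4·1) = √4 = 2
t_a = 2/1 = 2; t_c = 0
T = 2·2 = 4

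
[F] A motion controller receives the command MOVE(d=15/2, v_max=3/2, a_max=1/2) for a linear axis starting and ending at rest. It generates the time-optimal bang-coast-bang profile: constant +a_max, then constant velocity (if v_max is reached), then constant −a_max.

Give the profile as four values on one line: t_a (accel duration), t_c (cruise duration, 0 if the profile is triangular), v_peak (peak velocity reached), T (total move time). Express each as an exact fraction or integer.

t_a=3 t_c=2 v_peak=3/2 T=8

vₘ²/aₘ = (3/2)²/(1/2) = 9/2
15/2 ≥ 9/2 → trapezoidal
t_a = (3/2)/(1/2) = 3; v_peak = 3/2
d_cruise = 15/2 − 9/2 = 3; t_c = 3/(3/2) = 2
T = 2·3 + 2 = 8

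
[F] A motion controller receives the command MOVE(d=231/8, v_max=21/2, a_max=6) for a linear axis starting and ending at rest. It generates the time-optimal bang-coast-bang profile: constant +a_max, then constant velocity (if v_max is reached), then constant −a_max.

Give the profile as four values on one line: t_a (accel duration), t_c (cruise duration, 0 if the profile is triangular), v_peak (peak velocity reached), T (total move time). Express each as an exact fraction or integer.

(v_max)²/a_max = (21/2)²/6 = 147/8
231/8 ≥ 147/8 → trapezoidal
t_a = (21/2)/6 = 7/4; v_peak = 21/2
d_cruise = 231/8 − 147/8 = 21/2; t_c = (21/2)/(21/2) = 1
T = 2·7/4 + 1 = 9/2

t_a=7/4 t_c=1 v_peak=21/2 T=9/2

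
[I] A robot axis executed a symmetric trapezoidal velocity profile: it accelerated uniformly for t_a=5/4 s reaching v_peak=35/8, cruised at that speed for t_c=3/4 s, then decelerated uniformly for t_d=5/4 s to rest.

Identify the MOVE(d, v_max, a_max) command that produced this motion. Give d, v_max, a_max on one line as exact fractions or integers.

a_max = (35/8)/(5/4) = 7/2
d_a = ½·35/8·5/4 = 175/64; d_c = 35/8·3/4 = 105/32
d = 2·175/64 + 105/32 = 35/4
t_c = 3/4 > 0 → v_max = v_peak = 35/8

d=35/4 v_max=35/8 a_max=7/2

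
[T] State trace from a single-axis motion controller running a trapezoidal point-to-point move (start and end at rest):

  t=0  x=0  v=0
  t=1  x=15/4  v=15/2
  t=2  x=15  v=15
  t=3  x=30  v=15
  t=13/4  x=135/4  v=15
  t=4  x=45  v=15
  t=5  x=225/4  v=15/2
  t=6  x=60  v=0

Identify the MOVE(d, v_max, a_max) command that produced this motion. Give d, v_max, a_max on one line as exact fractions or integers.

d=60 v_max=15 a_max=15/2

final state: t=6, x=60, v=0 → d = 60
a_max = (15/2−0)/(1−0) = 15/2
max v = 15 over t∈[2,4] → v_max = 15
check: 15·(2+2) = 60 ✓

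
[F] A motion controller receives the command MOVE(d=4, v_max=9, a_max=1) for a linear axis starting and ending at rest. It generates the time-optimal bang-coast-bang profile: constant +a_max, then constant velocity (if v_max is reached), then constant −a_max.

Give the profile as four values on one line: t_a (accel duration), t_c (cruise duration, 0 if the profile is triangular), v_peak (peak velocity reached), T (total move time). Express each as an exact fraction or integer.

v_max²/a_max = 9²/1 = 81
4 < 81 so t_c = 0
v_peak = √(4·1) = √4 = 2
t_a = 2/1 = 2; t_c = 0
T = 2·2 = 4

t_a=2 t_c=0 v_peak=2 T=4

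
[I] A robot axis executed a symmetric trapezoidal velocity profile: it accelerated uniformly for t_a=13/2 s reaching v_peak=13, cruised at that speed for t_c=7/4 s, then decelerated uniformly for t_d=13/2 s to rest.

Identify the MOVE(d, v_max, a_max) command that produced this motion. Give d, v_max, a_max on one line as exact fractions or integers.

a_max = 13/(13/2) = 2
d_a = ½·13·13/2 = 169/4; d_c = 13·7/4 = 91/4
d = 2·169/4 + 91/4 = 429/4
t_c = 7/4 > 0 so v_max = 13

d=429/4 v_max=13 a_max=2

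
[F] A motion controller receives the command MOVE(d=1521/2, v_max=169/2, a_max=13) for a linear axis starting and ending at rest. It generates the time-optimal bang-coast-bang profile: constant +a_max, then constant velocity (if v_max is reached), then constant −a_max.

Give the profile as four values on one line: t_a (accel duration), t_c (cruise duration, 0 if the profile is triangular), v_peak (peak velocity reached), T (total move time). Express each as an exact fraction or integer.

vₘ²/aₘ = (169/2)²/13 = 2197/4
1521/2 ≥ 2197/4 ⇒ cruise phase
t_a = (169/2)/13 = 13/2; v_peak = 169/2
d_cruise = 1521/2 − 2197/4 = 845/4; t_c = (845/4)/(169/2) = 5/2
T = 2·13/2 + 5/2 = 31/2

t_a=13/2 t_c=5/2 v_peak=169/2 T=31/2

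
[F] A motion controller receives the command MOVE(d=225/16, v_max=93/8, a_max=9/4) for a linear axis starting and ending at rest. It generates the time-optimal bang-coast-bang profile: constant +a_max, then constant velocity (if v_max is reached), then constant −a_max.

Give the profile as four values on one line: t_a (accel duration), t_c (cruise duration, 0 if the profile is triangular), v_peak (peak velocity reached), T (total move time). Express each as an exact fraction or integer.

v_max²/a_max = (93/8)²/(9/4) = 961/16
225/16 < 961/16 → triangular
v_peak = √(225/16·9/4) = √(2025/64) = 45/8
t_a = (45/8)/(9/4) = 5/2; t_c = 0
T = 2·5/2 = 5

t_a=5/2 t_c=0 v_peak=45/8 T=5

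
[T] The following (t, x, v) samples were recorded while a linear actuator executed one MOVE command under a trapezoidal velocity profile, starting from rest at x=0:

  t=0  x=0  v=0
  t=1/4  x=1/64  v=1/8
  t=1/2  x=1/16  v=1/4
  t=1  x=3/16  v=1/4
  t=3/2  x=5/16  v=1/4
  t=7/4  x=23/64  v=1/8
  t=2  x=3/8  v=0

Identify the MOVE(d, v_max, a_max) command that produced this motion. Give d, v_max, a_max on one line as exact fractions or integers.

d=3/8 v_max=1/4 a_max=1/2

final state: t=2, x=3/8, v=0 → d = 3/8
a_max = (1/8−0)/(1/4−0) = 1/2
max v = 1/4 over t∈[1/2,3/2] → v_max = 1/4
check: 1/4·(1/2+1) = 3/8 ✓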